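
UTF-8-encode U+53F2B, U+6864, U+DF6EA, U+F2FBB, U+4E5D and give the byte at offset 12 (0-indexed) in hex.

U+53F2B → 4-byte form F1 93 BC AB at offsets 0–3.
U+6864 → 3-byte form E6 A1 A4 at offsets 4–6.
U+DF6EA → 4-byte form F3 9F 9B AA at offsets 7–10.
U+F2FBB → 4-byte form F3 B2 BE BB at offsets 11–14.
Offset 12 falls in char 4's range; it's byte 2 of F3 B2 BE BB = 0xB2.

0xB2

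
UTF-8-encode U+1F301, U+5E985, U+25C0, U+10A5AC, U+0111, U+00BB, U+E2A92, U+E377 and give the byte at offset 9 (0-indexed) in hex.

0x97

U+1F301 → 4-byte form F0 9F 8C 81 at offsets 0–3.
U+5E985 → 4-byte form F1 9E A6 85 at offsets 4–7.
U+25C0 → 3-byte form E2 97 80 at offsets 8–10.
Offset 9 falls in char 3's range; it's byte 2 of E2 97 80 = 0x97.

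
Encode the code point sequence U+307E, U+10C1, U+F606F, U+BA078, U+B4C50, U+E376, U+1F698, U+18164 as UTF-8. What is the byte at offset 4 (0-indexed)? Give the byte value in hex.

U+307E → 3-byte form E3 81 BE at offsets 0–2.
U+10C1 → 3-byte form E1 83 81 at offsets 3–5.
Offset 4 falls in char 2's range; it's byte 2 of E1 83 81 = 0x83.

0x83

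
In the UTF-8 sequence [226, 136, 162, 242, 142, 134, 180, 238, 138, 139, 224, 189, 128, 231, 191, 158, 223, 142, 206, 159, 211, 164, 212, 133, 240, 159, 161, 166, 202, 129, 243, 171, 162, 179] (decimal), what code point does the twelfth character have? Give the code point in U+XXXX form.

Offset 0: leading byte 0xE2 = 11100010 → 3-byte char #1 = E2 88 A2.
Offset 3: leading byte 0xF2 = 11110010 → 4-byte char #2 = F2 8E 86 B4.
Offset 7: leading byte 0xEE = 11101110 → 3-byte char #3 = EE 8A 8B.
Offset 10: leading byte 0xE0 = 11100000 → 3-byte char #4 = E0 BD 80.
Offset 13: leading byte 0xE7 = 11100111 → 3-byte char #5 = E7 BF 9E.
Offset 16: leading byte 0xDF = 11011111 → 2-byte char #6 = DF 8E.
Offset 18: leading byte 0xCE = 11001110 → 2-byte char #7 = CE 9F.
Offset 20: leading byte 0xD3 = 11010011 → 2-byte char #8 = D3 A4.
Offset 22: leading byte 0xD4 = 11010100 → 2-byte char #9 = D4 85.
Offset 24: leading byte 0xF0 = 11110000 → 4-byte char #10 = F0 9F A1 A6.
Offset 28: leading byte 0xCA = 11001010 → 2-byte char #11 = CA 81.
Offset 30: leading byte 0xF3 = 11110011 → 4-byte char #12 = F3 AB A2 B3.
Leading byte 0xF3 = 11110011 matches 11110xxx → 4-byte sequence.
Byte 1: 0xF3 = 11110011, payload 011 (3 bits).
Byte 2: 0xAB = 10101011 (10xxxxxx ✓), payload 101011.
Byte 3: 0xA2 = 10100010 (10xxxxxx ✓), payload 100010.
Byte 4: 0xB3 = 10110011 (10xxxxxx ✓), payload 110011.
Concatenate: 011101011100010110011 = 0xEB8B3 (21 bits → U+EB8B3).

U+EB8B3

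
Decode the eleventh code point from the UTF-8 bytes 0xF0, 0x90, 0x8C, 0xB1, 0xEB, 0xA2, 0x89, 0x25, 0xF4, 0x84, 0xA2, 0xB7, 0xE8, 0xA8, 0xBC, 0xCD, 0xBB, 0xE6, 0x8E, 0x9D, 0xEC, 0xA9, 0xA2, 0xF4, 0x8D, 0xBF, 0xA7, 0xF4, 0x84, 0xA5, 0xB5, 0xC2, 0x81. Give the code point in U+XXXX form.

U+0081

Offset 0: leading byte 0xF0 = 11110000 → 4-byte char #1 = F0 90 8C B1.
Offset 4: leading byte 0xEB = 11101011 → 3-byte char #2 = EB A2 89.
Offset 7: leading byte 0x25 = 00100101 → 1-byte char #3 = 25.
Offset 8: leading byte 0xF4 = 11110100 → 4-byte char #4 = F4 84 A2 B7.
Offset 12: leading byte 0xE8 = 11101000 → 3-byte char #5 = E8 A8 BC.
Offset 15: leading byte 0xCD = 11001101 → 2-byte char #6 = CD BB.
Offset 17: leading byte 0xE6 = 11100110 → 3-byte char #7 = E6 8E 9D.
Offset 20: leading byte 0xEC = 11101100 → 3-byte char #8 = EC A9 A2.
Offset 23: leading byte 0xF4 = 11110100 → 4-byte char #9 = F4 8D BF A7.
Offset 27: leading byte 0xF4 = 11110100 → 4-byte char #10 = F4 84 A5 B5.
Offset 31: leading byte 0xC2 = 11000010 → 2-byte char #11 = C2 81.
Leading byte 0xC2 = 11000010 matches 110xxxxx → 2-byte sequence.
Byte 1: 0xC2 = 11000010, payload 00010 (5 bits).
Byte 2: 0x81 = 10000001 (10xxxxxx ✓), payload 000001.
Concatenate: 00010000001 = 0x81 (11 bits → U+0081).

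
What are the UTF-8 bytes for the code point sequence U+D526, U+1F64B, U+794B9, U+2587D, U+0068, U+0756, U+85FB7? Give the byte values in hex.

U+D526: 3-byte form → ED 94 A6.
U+1F64B: 4-byte form → F0 9F 99 8B.
U+794B9: 4-byte form → F1 B9 92 B9.
U+2587D: 4-byte form → F0 A5 A1 BD.
U+0068: 1-byte form → 68.
U+0756: 2-byte form → DD 96.
U+85FB7: 4-byte form → F2 85 BE B7.
Concatenated (22 bytes): ED 94 A6 F0 9F 99 8B F1 B9 92 B9 F0 A5 A1 BD 68 DD 96 F2 85 BE B7.

ED 94 A6 F0 9F 99 8B F1 B9 92 B9 F0 A5 A1 BD 68 DD 96 F2 85 BE B7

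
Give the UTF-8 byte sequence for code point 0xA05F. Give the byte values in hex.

U+A05F = 0xA05F = 41055 decimal. In range U+0800–U+FFFF → 3-byte form: 1110xxxx 10xxxxxx 10xxxxxx.
Binary (16 bits): 1010000001011111.
Split 4+6+6: 1010 | 000001 | 011111.
Byte 1: 11101010 = 0xEA.
Byte 2: 10000001 = 0x81.
Byte 3: 10011111 = 0x9F.

EA 81 9F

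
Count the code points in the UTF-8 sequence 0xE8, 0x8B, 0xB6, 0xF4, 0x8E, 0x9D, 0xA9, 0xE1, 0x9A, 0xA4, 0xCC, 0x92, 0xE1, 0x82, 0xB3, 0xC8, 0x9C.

6

Byte at offset 0: 0xE8 = 11101000 → 3-byte char (#1). Advance 3.
Byte at offset 3: 0xF4 = 11110100 → 4-byte char (#2). Advance 4.
Byte at offset 7: 0xE1 = 11100001 → 3-byte char (#3). Advance 3.
Byte at offset 10: 0xCC = 11001100 → 2-byte char (#4). Advance 2.
Byte at offset 12: 0xE1 = 11100001 → 3-byte char (#5). Advance 3.
Byte at offset 15: 0xC8 = 11001000 → 2-byte char (#6). Advance 2.
Reached end at offset 17 after 6 code points.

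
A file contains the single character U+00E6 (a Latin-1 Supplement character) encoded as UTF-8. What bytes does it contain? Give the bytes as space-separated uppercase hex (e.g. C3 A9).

C3 A6

U+00E6 = 0xE6 = 230 decimal. In range U+0080–U+07FF → 2-byte form: 110xxxxx 10xxxxxx.
Binary (11 bits): 00011100110.
Split 5+6: 00011 | 100110.
Byte 1: 11000011 = 0xC3.
Byte 2: 10100110 = 0xA6.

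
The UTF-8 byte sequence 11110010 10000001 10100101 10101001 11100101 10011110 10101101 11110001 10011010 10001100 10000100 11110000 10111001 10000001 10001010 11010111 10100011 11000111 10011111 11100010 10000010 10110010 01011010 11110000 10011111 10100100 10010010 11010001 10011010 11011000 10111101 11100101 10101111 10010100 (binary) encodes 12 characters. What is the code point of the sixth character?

Offset 0: leading byte 0xF2 = 11110010 → 4-byte char #1 = F2 81 A5 A9.
Offset 4: leading byte 0xE5 = 11100101 → 3-byte char #2 = E5 9E AD.
Offset 7: leading byte 0xF1 = 11110001 → 4-byte char #3 = F1 9A 8C 84.
Offset 11: leading byte 0xF0 = 11110000 → 4-byte char #4 = F0 B9 81 8A.
Offset 15: leading byte 0xD7 = 11010111 → 2-byte char #5 = D7 A3.
Offset 17: leading byte 0xC7 = 11000111 → 2-byte char #6 = C7 9F.
Leading byte 0xC7 = 11000111 matches 110xxxxx → 2-byte sequence.
Byte 1: 0xC7 = 11000111, payload 00111 (5 bits).
Byte 2: 0x9F = 10011111 (10xxxxxx ✓), payload 011111.
Concatenate: 00111011111 = 0x1DF (11 bits → U+01DF).

U+01DF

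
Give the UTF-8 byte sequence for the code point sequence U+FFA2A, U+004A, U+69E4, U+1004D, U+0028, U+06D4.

U+FFA2A: 4-byte form → F3 BF A8 AA.
U+004A: 1-byte form → 4A.
U+69E4: 3-byte form → E6 A7 A4.
U+1004D: 4-byte form → F0 90 81 8D.
U+0028: 1-byte form → 28.
U+06D4: 2-byte form → DB 94.
Concatenated (15 bytes): F3 BF A8 AA 4A E6 A7 A4 F0 90 81 8D 28 DB 94.

F3 BF A8 AA 4A E6 A7 A4 F0 90 81 8D 28 DB 94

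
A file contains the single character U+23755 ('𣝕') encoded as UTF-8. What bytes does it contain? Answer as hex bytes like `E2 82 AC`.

U+23755 = 0x23755 = 145237 decimal. In range U+10000–U+10FFFF → 4-byte form: 11110xxx 10xxxxxx 10xxxxxx 10xxxxxx.
Binary (21 bits): 000100011011101010101.
Split 3+6+6+6: 000 | 100011 | 011101 | 010101.
Byte 1: 11110000 = 0xF0.
Byte 2: 10100011 = 0xA3.
Byte 3: 10011101 = 0x9D.
Byte 4: 10010101 = 0x95.

F0 A3 9D 95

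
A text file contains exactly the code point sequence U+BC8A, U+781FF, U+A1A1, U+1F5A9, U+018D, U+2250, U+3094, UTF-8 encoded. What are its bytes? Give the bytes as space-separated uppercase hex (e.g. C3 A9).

EB B2 8A F1 B8 87 BF EA 86 A1 F0 9F 96 A9 C6 8D E2 89 90 E3 82 94

U+BC8A: 3-byte form → EB B2 8A.
U+781FF: 4-byte form → F1 B8 87 BF.
U+A1A1: 3-byte form → EA 86 A1.
U+1F5A9: 4-byte form → F0 9F 96 A9.
U+018D: 2-byte form → C6 8D.
U+2250: 3-byte form → E2 89 90.
U+3094: 3-byte form → E3 82 94.
Concatenated (22 bytes): EB B2 8A F1 B8 87 BF EA 86 A1 F0 9F 96 A9 C6 8D E2 89 90 E3 82 94.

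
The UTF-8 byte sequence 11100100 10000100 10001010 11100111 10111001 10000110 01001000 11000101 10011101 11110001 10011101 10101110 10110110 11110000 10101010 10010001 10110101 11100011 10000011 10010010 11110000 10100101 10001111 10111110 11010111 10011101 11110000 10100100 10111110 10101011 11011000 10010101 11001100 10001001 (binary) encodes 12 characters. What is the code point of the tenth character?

Offset 0: leading byte 0xE4 = 11100100 → 3-byte char #1 = E4 84 8A.
Offset 3: leading byte 0xE7 = 11100111 → 3-byte char #2 = E7 B9 86.
Offset 6: leading byte 0x48 = 01001000 → 1-byte char #3 = 48.
Offset 7: leading byte 0xC5 = 11000101 → 2-byte char #4 = C5 9D.
Offset 9: leading byte 0xF1 = 11110001 → 4-byte char #5 = F1 9D AE B6.
Offset 13: leading byte 0xF0 = 11110000 → 4-byte char #6 = F0 AA 91 B5.
Offset 17: leading byte 0xE3 = 11100011 → 3-byte char #7 = E3 83 92.
Offset 20: leading byte 0xF0 = 11110000 → 4-byte char #8 = F0 A5 8F BE.
Offset 24: leading byte 0xD7 = 11010111 → 2-byte char #9 = D7 9D.
Offset 26: leading byte 0xF0 = 11110000 → 4-byte char #10 = F0 A4 BE AB.
Leading byte 0xF0 = 11110000 matches 11110xxx → 4-byte sequence.
Byte 1: 0xF0 = 11110000, payload 000 (3 bits).
Byte 2: 0xA4 = 10100100 (10xxxxxx ✓), payload 100100.
Byte 3: 0xBE = 10111110 (10xxxxxx ✓), payload 111110.
Byte 4: 0xAB = 10101011 (10xxxxxx ✓), payload 101011.
Concatenate: 000100100111110101011 = 0x24FAB (21 bits → U+24FAB).

U+24FAB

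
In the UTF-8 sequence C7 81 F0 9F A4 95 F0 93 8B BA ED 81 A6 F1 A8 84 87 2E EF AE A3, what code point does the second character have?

U+1F915

Offset 0: leading byte 0xC7 = 11000111 → 2-byte char #1 = C7 81.
Offset 2: leading byte 0xF0 = 11110000 → 4-byte char #2 = F0 9F A4 95.
Leading byte 0xF0 = 11110000 matches 11110xxx → 4-byte sequence.
Byte 1: 0xF0 = 11110000, payload 000 (3 bits).
Byte 2: 0x9F = 10011111 (10xxxxxx ✓), payload 011111.
Byte 3: 0xA4 = 10100100 (10xxxxxx ✓), payload 100100.
Byte 4: 0x95 = 10010101 (10xxxxxx ✓), payload 010101.
Concatenate: 000011111100100010101 = 0x1F915 (21 bits → U+1F915).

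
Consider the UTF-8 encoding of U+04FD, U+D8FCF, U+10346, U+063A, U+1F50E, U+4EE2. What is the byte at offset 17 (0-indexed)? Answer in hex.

0xBB

U+04FD → 2-byte form D3 BD at offsets 0–1.
U+D8FCF → 4-byte form F3 98 BF 8F at offsets 2–5.
U+10346 → 4-byte form F0 90 8D 86 at offsets 6–9.
U+063A → 2-byte form D8 BA at offsets 10–11.
U+1F50E → 4-byte form F0 9F 94 8E at offsets 12–15.
U+4EE2 → 3-byte form E4 BB A2 at offsets 16–18.
Offset 17 falls in char 6's range; it's byte 2 of E4 BB A2 = 0xBB.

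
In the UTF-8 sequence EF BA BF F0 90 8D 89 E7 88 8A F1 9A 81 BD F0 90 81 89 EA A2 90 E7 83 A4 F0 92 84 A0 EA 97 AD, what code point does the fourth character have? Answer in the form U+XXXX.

U+5A07D

Offset 0: leading byte 0xEF = 11101111 → 3-byte char #1 = EF BA BF.
Offset 3: leading byte 0xF0 = 11110000 → 4-byte char #2 = F0 90 8D 89.
Offset 7: leading byte 0xE7 = 11100111 → 3-byte char #3 = E7 88 8A.
Offset 10: leading byte 0xF1 = 11110001 → 4-byte char #4 = F1 9A 81 BD.
Leading byte 0xF1 = 11110001 matches 11110xxx → 4-byte sequence.
Byte 1: 0xF1 = 11110001, payload 001 (3 bits).
Byte 2: 0x9A = 10011010 (10xxxxxx ✓), payload 011010.
Byte 3: 0x81 = 10000001 (10xxxxxx ✓), payload 000001.
Byte 4: 0xBD = 10111101 (10xxxxxx ✓), payload 111101.
Concatenate: 001011010000001111101 = 0x5A07D (21 bits → U+5A07D).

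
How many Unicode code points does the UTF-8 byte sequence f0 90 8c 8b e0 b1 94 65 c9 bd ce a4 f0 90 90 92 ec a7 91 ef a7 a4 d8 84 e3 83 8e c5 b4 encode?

Byte at offset 0: 0xF0 = 11110000 → 4-byte char (#1). Advance 4.
Byte at offset 4: 0xE0 = 11100000 → 3-byte char (#2). Advance 3.
Byte at offset 7: 0x65 = 01100101 → 1-byte char (#3). Advance 1.
Byte at offset 8: 0xC9 = 11001001 → 2-byte char (#4). Advance 2.
Byte at offset 10: 0xCE = 11001110 → 2-byte char (#5). Advance 2.
Byte at offset 12: 0xF0 = 11110000 → 4-byte char (#6). Advance 4.
Byte at offset 16: 0xEC = 11101100 → 3-byte char (#7). Advance 3.
Byte at offset 19: 0xEF = 11101111 → 3-byte char (#8). Advance 3.
Byte at offset 22: 0xD8 = 11011000 → 2-byte char (#9). Advance 2.
Byte at offset 24: 0xE3 = 11100011 → 3-byte char (#10). Advance 3.
Byte at offset 27: 0xC5 = 11000101 → 2-byte char (#11). Advance 2.
Reached end at offset 29 after 11 code points.

11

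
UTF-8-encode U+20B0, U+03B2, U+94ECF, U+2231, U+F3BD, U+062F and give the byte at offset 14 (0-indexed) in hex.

U+20B0 → 3-byte form E2 82 B0 at offsets 0–2.
U+03B2 → 2-byte form CE B2 at offsets 3–4.
U+94ECF → 4-byte form F2 94 BB 8F at offsets 5–8.
U+2231 → 3-byte form E2 88 B1 at offsets 9–11.
U+F3BD → 3-byte form EF 8E BD at offsets 12–14.
Offset 14 falls in char 5's range; it's byte 3 of EF 8E BD = 0xBD.

0xBD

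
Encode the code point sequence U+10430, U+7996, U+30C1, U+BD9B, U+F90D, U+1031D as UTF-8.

F0 90 90 B0 E7 A6 96 E3 83 81 EB B6 9B EF A4 8D F0 90 8C 9D

U+10430: 4-byte form → F0 90 90 B0.
U+7996: 3-byte form → E7 A6 96.
U+30C1: 3-byte form → E3 83 81.
U+BD9B: 3-byte form → EB B6 9B.
U+F90D: 3-byte form → EF A4 8D.
U+1031D: 4-byte form → F0 90 8C 9D.
Concatenated (20 bytes): F0 90 90 B0 E7 A6 96 E3 83 81 EB B6 9B EF A4 8D F0 90 8C 9D.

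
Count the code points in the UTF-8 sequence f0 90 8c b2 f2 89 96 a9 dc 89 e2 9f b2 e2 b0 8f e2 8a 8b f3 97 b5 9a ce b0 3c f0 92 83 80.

Byte at offset 0: 0xF0 = 11110000 → 4-byte char (#1). Advance 4.
Byte at offset 4: 0xF2 = 11110010 → 4-byte char (#2). Advance 4.
Byte at offset 8: 0xDC = 11011100 → 2-byte char (#3). Advance 2.
Byte at offset 10: 0xE2 = 11100010 → 3-byte char (#4). Advance 3.
Byte at offset 13: 0xE2 = 11100010 → 3-byte char (#5). Advance 3.
Byte at offset 16: 0xE2 = 11100010 → 3-byte char (#6). Advance 3.
Byte at offset 19: 0xF3 = 11110011 → 4-byte char (#7). Advance 4.
Byte at offset 23: 0xCE = 11001110 → 2-byte char (#8). Advance 2.
Byte at offset 25: 0x3C = 00111100 → 1-byte char (#9). Advance 1.
Byte at offset 26: 0xF0 = 11110000 → 4-byte char (#10). Advance 4.
Reached end at offset 30 after 10 code points.

10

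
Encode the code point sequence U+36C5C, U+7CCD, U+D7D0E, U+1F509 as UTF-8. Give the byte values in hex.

U+36C5C: 4-byte form → F0 B6 B1 9C.
U+7CCD: 3-byte form → E7 B3 8D.
U+D7D0E: 4-byte form → F3 97 B4 8E.
U+1F509: 4-byte form → F0 9F 94 89.
Concatenated (15 bytes): F0 B6 B1 9C E7 B3 8D F3 97 B4 8E F0 9F 94 89.

F0 B6 B1 9C E7 B3 8D F3 97 B4 8E F0 9F 94 89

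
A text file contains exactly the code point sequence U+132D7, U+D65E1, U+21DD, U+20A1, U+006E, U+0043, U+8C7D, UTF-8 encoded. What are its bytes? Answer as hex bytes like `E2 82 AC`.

F0 93 8B 97 F3 96 97 A1 E2 87 9D E2 82 A1 6E 43 E8 B1 BD

U+132D7: 4-byte form → F0 93 8B 97.
U+D65E1: 4-byte form → F3 96 97 A1.
U+21DD: 3-byte form → E2 87 9D.
U+20A1: 3-byte form → E2 82 A1.
U+006E: 1-byte form → 6E.
U+0043: 1-byte form → 43.
U+8C7D: 3-byte form → E8 B1 BD.
Concatenated (19 bytes): F0 93 8B 97 F3 96 97 A1 E2 87 9D E2 82 A1 6E 43 E8 B1 BD.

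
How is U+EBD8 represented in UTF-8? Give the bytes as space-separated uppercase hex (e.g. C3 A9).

EE AF 98

U+EBD8 = 0xEBD8 = 60376 decimal. In range U+0800–U+FFFF → 3-byte form: 1110xxxx 10xxxxxx 10xxxxxx.
Binary (16 bits): 1110101111011000.
Split 4+6+6: 1110 | 101111 | 011000.
Byte 1: 11101110 = 0xEE.
Byte 2: 10101111 = 0xAF.
Byte 3: 10011000 = 0x98.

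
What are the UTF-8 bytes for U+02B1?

U+02B1 = 0x2B1 = 689 decimal. In range U+0080–U+07FF → 2-byte form: 110xxxxx 10xxxxxx.
Binary (11 bits): 01010110001.
Split 5+6: 01010 | 110001.
Byte 1: 11001010 = 0xCA.
Byte 2: 10110001 = 0xB1.

CA B1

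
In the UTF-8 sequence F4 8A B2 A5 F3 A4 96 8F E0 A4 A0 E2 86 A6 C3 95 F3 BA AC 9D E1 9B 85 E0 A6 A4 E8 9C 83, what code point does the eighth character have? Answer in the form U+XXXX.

Offset 0: leading byte 0xF4 = 11110100 → 4-byte char #1 = F4 8A B2 A5.
Offset 4: leading byte 0xF3 = 11110011 → 4-byte char #2 = F3 A4 96 8F.
Offset 8: leading byte 0xE0 = 11100000 → 3-byte char #3 = E0 A4 A0.
Offset 11: leading byte 0xE2 = 11100010 → 3-byte char #4 = E2 86 A6.
Offset 14: leading byte 0xC3 = 11000011 → 2-byte char #5 = C3 95.
Offset 16: leading byte 0xF3 = 11110011 → 4-byte char #6 = F3 BA AC 9D.
Offset 20: leading byte 0xE1 = 11100001 → 3-byte char #7 = E1 9B 85.
Offset 23: leading byte 0xE0 = 11100000 → 3-byte char #8 = E0 A6 A4.
Leading byte 0xE0 = 11100000 matches 1110xxxx → 3-byte sequence.
Byte 1: 0xE0 = 11100000, payload 0000 (4 bits).
Byte 2: 0xA6 = 10100110 (10xxxxxx ✓), payload 100110.
Byte 3: 0xA4 = 10100100 (10xxxxxx ✓), payload 100100.
Concatenate: 0000100110100100 = 0x9A4 (16 bits → U+09A4).

U+09A4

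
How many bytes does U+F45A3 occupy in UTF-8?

U+F45A3 = 0xF45A3. UTF-8 uses 1 byte below 0x80, 2 below 0x800, 3 below 0x10000, 4 up to 0x10FFFF. 0xF45A3 is in U+10000–U+10FFFF → 4 bytes.

4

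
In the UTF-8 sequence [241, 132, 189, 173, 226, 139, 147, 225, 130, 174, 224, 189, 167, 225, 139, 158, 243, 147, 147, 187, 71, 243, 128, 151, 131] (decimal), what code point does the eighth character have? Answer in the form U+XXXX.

Offset 0: leading byte 0xF1 = 11110001 → 4-byte char #1 = F1 84 BD AD.
Offset 4: leading byte 0xE2 = 11100010 → 3-byte char #2 = E2 8B 93.
Offset 7: leading byte 0xE1 = 11100001 → 3-byte char #3 = E1 82 AE.
Offset 10: leading byte 0xE0 = 11100000 → 3-byte char #4 = E0 BD A7.
Offset 13: leading byte 0xE1 = 11100001 → 3-byte char #5 = E1 8B 9E.
Offset 16: leading byte 0xF3 = 11110011 → 4-byte char #6 = F3 93 93 BB.
Offset 20: leading byte 0x47 = 01000111 → 1-byte char #7 = 47.
Offset 21: leading byte 0xF3 = 11110011 → 4-byte char #8 = F3 80 97 83.
Leading byte 0xF3 = 11110011 matches 11110xxx → 4-byte sequence.
Byte 1: 0xF3 = 11110011, payload 011 (3 bits).
Byte 2: 0x80 = 10000000 (10xxxxxx ✓), payload 000000.
Byte 3: 0x97 = 10010111 (10xxxxxx ✓), payload 010111.
Byte 4: 0x83 = 10000011 (10xxxxxx ✓), payload 000011.
Concatenate: 011000000010111000011 = 0xC05C3 (21 bits → U+C05C3).

U+C05C3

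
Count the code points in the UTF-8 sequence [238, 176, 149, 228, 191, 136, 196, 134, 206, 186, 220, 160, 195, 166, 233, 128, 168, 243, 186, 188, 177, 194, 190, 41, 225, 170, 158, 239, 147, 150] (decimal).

Byte at offset 0: 0xEE = 11101110 → 3-byte char (#1). Advance 3.
Byte at offset 3: 0xE4 = 11100100 → 3-byte char (#2). Advance 3.
Byte at offset 6: 0xC4 = 11000100 → 2-byte char (#3). Advance 2.
Byte at offset 8: 0xCE = 11001110 → 2-byte char (#4). Advance 2.
Byte at offset 10: 0xDC = 11011100 → 2-byte char (#5). Advance 2.
Byte at offset 12: 0xC3 = 11000011 → 2-byte char (#6). Advance 2.
Byte at offset 14: 0xE9 = 11101001 → 3-byte char (#7). Advance 3.
Byte at offset 17: 0xF3 = 11110011 → 4-byte char (#8). Advance 4.
Byte at offset 21: 0xC2 = 11000010 → 2-byte char (#9). Advance 2.
Byte at offset 23: 0x29 = 00101001 → 1-byte char (#10). Advance 1.
Byte at offset 24: 0xE1 = 11100001 → 3-byte char (#11). Advance 3.
Byte at offset 27: 0xEF = 11101111 → 3-byte char (#12). Advance 3.
Reached end at offset 30 after 12 code points.

12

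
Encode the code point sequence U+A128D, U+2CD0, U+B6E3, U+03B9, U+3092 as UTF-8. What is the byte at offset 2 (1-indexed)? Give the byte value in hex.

0xA1

1-indexed offset 2 is 0-indexed offset 1.
U+A128D → 4-byte form F2 A1 8A 8D at offsets 0–3.
Offset 1 falls in char 1's range; it's byte 2 of F2 A1 8A 8D = 0xA1.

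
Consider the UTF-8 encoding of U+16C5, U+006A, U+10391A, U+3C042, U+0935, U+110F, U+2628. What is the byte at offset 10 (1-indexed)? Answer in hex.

1-indexed offset 10 is 0-indexed offset 9.
U+16C5 → 3-byte form E1 9B 85 at offsets 0–2.
U+006A → 1-byte form 6A at offsets 3–3.
U+10391A → 4-byte form F4 83 A4 9A at offsets 4–7.
U+3C042 → 4-byte form F0 BC 81 82 at offsets 8–11.
Offset 9 falls in char 4's range; it's byte 2 of F0 BC 81 82 = 0xBC.

0xBC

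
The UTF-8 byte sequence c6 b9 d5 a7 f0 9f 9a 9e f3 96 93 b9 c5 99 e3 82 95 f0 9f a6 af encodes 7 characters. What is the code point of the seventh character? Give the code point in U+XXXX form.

Offset 0: leading byte 0xC6 = 11000110 → 2-byte char #1 = C6 B9.
Offset 2: leading byte 0xD5 = 11010101 → 2-byte char #2 = D5 A7.
Offset 4: leading byte 0xF0 = 11110000 → 4-byte char #3 = F0 9F 9A 9E.
Offset 8: leading byte 0xF3 = 11110011 → 4-byte char #4 = F3 96 93 B9.
Offset 12: leading byte 0xC5 = 11000101 → 2-byte char #5 = C5 99.
Offset 14: leading byte 0xE3 = 11100011 → 3-byte char #6 = E3 82 95.
Offset 17: leading byte 0xF0 = 11110000 → 4-byte char #7 = F0 9F A6 AF.
Leading byte 0xF0 = 11110000 matches 11110xxx → 4-byte sequence.
Byte 1: 0xF0 = 11110000, payload 000 (3 bits).
Byte 2: 0x9F = 10011111 (10xxxxxx ✓), payload 011111.
Byte 3: 0xA6 = 10100110 (10xxxxxx ✓), payload 100110.
Byte 4: 0xAF = 10101111 (10xxxxxx ✓), payload 101111.
Concatenate: 000011111100110101111 = 0x1F9AF (21 bits → U+1F9AF).

U+1F9AF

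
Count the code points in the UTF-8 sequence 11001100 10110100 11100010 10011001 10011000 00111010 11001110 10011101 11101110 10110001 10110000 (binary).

Byte at offset 0: 0xCC = 11001100 → 2-byte char (#1). Advance 2.
Byte at offset 2: 0xE2 = 11100010 → 3-byte char (#2). Advance 3.
Byte at offset 5: 0x3A = 00111010 → 1-byte char (#3). Advance 1.
Byte at offset 6: 0xCE = 11001110 → 2-byte char (#4). Advance 2.
Byte at offset 8: 0xEE = 11101110 → 3-byte char (#5). Advance 3.
Reached end at offset 11 after 5 code points.

5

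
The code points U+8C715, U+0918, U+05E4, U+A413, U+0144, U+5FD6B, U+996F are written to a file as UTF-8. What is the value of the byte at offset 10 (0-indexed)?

U+8C715 → 4-byte form F2 8C 9C 95 at offsets 0–3.
U+0918 → 3-byte form E0 A4 98 at offsets 4–6.
U+05E4 → 2-byte form D7 A4 at offsets 7–8.
U+A413 → 3-byte form EA 90 93 at offsets 9–11.
Offset 10 falls in char 4's range; it's byte 2 of EA 90 93 = 0x90.

0x90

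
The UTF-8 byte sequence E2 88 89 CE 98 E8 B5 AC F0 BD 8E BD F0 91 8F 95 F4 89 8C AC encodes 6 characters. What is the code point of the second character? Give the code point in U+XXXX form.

U+0398

Offset 0: leading byte 0xE2 = 11100010 → 3-byte char #1 = E2 88 89.
Offset 3: leading byte 0xCE = 11001110 → 2-byte char #2 = CE 98.
Leading byte 0xCE = 11001110 matches 110xxxxx → 2-byte sequence.
Byte 1: 0xCE = 11001110, payload 01110 (5 bits).
Byte 2: 0x98 = 10011000 (10xxxxxx ✓), payload 011000.
Concatenate: 01110011000 = 0x398 (11 bits → U+0398).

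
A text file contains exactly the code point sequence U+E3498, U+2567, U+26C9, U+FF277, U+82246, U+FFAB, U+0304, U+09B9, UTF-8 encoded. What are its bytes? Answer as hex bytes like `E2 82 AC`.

U+E3498: 4-byte form → F3 A3 92 98.
U+2567: 3-byte form → E2 95 A7.
U+26C9: 3-byte form → E2 9B 89.
U+FF277: 4-byte form → F3 BF 89 B7.
U+82246: 4-byte form → F2 82 89 86.
U+FFAB: 3-byte form → EF BE AB.
U+0304: 2-byte form → CC 84.
U+09B9: 3-byte form → E0 A6 B9.
Concatenated (26 bytes): F3 A3 92 98 E2 95 A7 E2 9B 89 F3 BF 89 B7 F2 82 89 86 EF BE AB CC 84 E0 A6 B9.

F3 A3 92 98 E2 95 A7 E2 9B 89 F3 BF 89 B7 F2 82 89 86 EF BE AB CC 84 E0 A6 B9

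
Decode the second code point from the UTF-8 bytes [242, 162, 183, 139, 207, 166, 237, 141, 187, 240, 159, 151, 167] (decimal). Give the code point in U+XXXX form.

U+03E6

Offset 0: leading byte 0xF2 = 11110010 → 4-byte char #1 = F2 A2 B7 8B.
Offset 4: leading byte 0xCF = 11001111 → 2-byte char #2 = CF A6.
Leading byte 0xCF = 11001111 matches 110xxxxx → 2-byte sequence.
Byte 1: 0xCF = 11001111, payload 01111 (5 bits).
Byte 2: 0xA6 = 10100110 (10xxxxxx ✓), payload 100110.
Concatenate: 01111100110 = 0x3E6 (11 bits → U+03E6).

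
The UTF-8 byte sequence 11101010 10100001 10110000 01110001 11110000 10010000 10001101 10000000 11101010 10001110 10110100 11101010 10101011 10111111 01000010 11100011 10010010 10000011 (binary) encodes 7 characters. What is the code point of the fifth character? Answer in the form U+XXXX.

Offset 0: leading byte 0xEA = 11101010 → 3-byte char #1 = EA A1 B0.
Offset 3: leading byte 0x71 = 01110001 → 1-byte char #2 = 71.
Offset 4: leading byte 0xF0 = 11110000 → 4-byte char #3 = F0 90 8D 80.
Offset 8: leading byte 0xEA = 11101010 → 3-byte char #4 = EA 8E B4.
Offset 11: leading byte 0xEA = 11101010 → 3-byte char #5 = EA AB BF.
Leading byte 0xEA = 11101010 matches 1110xxxx → 3-byte sequence.
Byte 1: 0xEA = 11101010, payload 1010 (4 bits).
Byte 2: 0xAB = 10101011 (10xxxxxx ✓), payload 101011.
Byte 3: 0xBF = 10111111 (10xxxxxx ✓), payload 111111.
Concatenate: 1010101011111111 = 0xAAFF (16 bits → U+AAFF).

U+AAFF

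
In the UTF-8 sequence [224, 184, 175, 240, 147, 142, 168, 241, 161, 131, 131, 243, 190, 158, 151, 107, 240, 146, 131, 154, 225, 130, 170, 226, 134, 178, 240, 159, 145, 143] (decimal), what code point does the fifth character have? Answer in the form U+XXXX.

U+006B

Offset 0: leading byte 0xE0 = 11100000 → 3-byte char #1 = E0 B8 AF.
Offset 3: leading byte 0xF0 = 11110000 → 4-byte char #2 = F0 93 8E A8.
Offset 7: leading byte 0xF1 = 11110001 → 4-byte char #3 = F1 A1 83 83.
Offset 11: leading byte 0xF3 = 11110011 → 4-byte char #4 = F3 BE 9E 97.
Offset 15: leading byte 0x6B = 01101011 → 1-byte char #5 = 6B.
Leading byte 0x6B = 01101011 matches 0xxxxxxx → 1-byte sequence.
Byte 1: 0x6B = 01101011, payload 1101011 (7 bits).
Concatenate: 1101011 = 0x6B (7 bits → U+006B).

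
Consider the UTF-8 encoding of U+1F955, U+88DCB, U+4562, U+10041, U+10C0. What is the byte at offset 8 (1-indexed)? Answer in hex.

1-indexed offset 8 is 0-indexed offset 7.
U+1F955 → 4-byte form F0 9F A5 95 at offsets 0–3.
U+88DCB → 4-byte form F2 88 B7 8B at offsets 4–7.
Offset 7 falls in char 2's range; it's byte 4 of F2 88 B7 8B = 0x8B.

0x8B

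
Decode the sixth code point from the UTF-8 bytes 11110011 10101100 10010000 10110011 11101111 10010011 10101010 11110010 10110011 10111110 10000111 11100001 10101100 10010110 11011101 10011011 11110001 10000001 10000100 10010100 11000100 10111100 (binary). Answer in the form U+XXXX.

Offset 0: leading byte 0xF3 = 11110011 → 4-byte char #1 = F3 AC 90 B3.
Offset 4: leading byte 0xEF = 11101111 → 3-byte char #2 = EF 93 AA.
Offset 7: leading byte 0xF2 = 11110010 → 4-byte char #3 = F2 B3 BE 87.
Offset 11: leading byte 0xE1 = 11100001 → 3-byte char #4 = E1 AC 96.
Offset 14: leading byte 0xDD = 11011101 → 2-byte char #5 = DD 9B.
Offset 16: leading byte 0xF1 = 11110001 → 4-byte char #6 = F1 81 84 94.
Leading byte 0xF1 = 11110001 matches 11110xxx → 4-byte sequence.
Byte 1: 0xF1 = 11110001, payload 001 (3 bits).
Byte 2: 0x81 = 10000001 (10xxxxxx ✓), payload 000001.
Byte 3: 0x84 = 10000100 (10xxxxxx ✓), payload 000100.
Byte 4: 0x94 = 10010100 (10xxxxxx ✓), payload 010100.
Concatenate: 001000001000100010100 = 0x41114 (21 bits → U+41114).

U+41114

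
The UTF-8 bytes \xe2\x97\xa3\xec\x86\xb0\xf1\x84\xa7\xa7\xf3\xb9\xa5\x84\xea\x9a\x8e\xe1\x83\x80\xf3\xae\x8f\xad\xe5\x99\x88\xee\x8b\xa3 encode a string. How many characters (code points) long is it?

9

Byte at offset 0: 0xE2 = 11100010 → 3-byte char (#1). Advance 3.
Byte at offset 3: 0xEC = 11101100 → 3-byte char (#2). Advance 3.
Byte at offset 6: 0xF1 = 11110001 → 4-byte char (#3). Advance 4.
Byte at offset 10: 0xF3 = 11110011 → 4-byte char (#4). Advance 4.
Byte at offset 14: 0xEA = 11101010 → 3-byte char (#5). Advance 3.
Byte at offset 17: 0xE1 = 11100001 → 3-byte char (#6). Advance 3.
Byte at offset 20: 0xF3 = 11110011 → 4-byte char (#7). Advance 4.
Byte at offset 24: 0xE5 = 11100101 → 3-byte char (#8). Advance 3.
Byte at offset 27: 0xEE = 11101110 → 3-byte char (#9). Advance 3.
Reached end at offset 30 after 9 code points.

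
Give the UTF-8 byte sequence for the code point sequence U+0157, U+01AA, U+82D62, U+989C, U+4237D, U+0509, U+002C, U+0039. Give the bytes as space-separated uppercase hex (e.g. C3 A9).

U+0157: 2-byte form → C5 97.
U+01AA: 2-byte form → C6 AA.
U+82D62: 4-byte form → F2 82 B5 A2.
U+989C: 3-byte form → E9 A2 9C.
U+4237D: 4-byte form → F1 82 8D BD.
U+0509: 2-byte form → D4 89.
U+002C: 1-byte form → 2C.
U+0039: 1-byte form → 39.
Concatenated (19 bytes): C5 97 C6 AA F2 82 B5 A2 E9 A2 9C F1 82 8D BD D4 89 2C 39.

C5 97 C6 AA F2 82 B5 A2 E9 A2 9C F1 82 8D BD D4 89 2C 39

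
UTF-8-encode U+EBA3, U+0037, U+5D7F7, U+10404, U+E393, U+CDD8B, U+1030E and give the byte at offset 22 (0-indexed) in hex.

U+EBA3 → 3-byte form EE AE A3 at offsets 0–2.
U+0037 → 1-byte form 37 at offsets 3–3.
U+5D7F7 → 4-byte form F1 9D 9F B7 at offsets 4–7.
U+10404 → 4-byte form F0 90 90 84 at offsets 8–11.
U+E393 → 3-byte form EE 8E 93 at offsets 12–14.
U+CDD8B → 4-byte form F3 8D B6 8B at offsets 15–18.
U+1030E → 4-byte form F0 90 8C 8E at offsets 19–22.
Offset 22 falls in char 7's range; it's byte 4 of F0 90 8C 8E = 0x8E.

0x8E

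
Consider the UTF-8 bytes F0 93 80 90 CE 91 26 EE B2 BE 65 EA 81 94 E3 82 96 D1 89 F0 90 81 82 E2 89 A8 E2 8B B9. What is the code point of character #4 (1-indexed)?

Offset 0: leading byte 0xF0 = 11110000 → 4-byte char #1 = F0 93 80 90.
Offset 4: leading byte 0xCE = 11001110 → 2-byte char #2 = CE 91.
Offset 6: leading byte 0x26 = 00100110 → 1-byte char #3 = 26.
Offset 7: leading byte 0xEE = 11101110 → 3-byte char #4 = EE B2 BE.
Leading byte 0xEE = 11101110 matches 1110xxxx → 3-byte sequence.
Byte 1: 0xEE = 11101110, payload 1110 (4 bits).
Byte 2: 0xB2 = 10110010 (10xxxxxx ✓), payload 110010.
Byte 3: 0xBE = 10111110 (10xxxxxx ✓), payload 111110.
Concatenate: 1110110010111110 = 0xECBE (16 bits → U+ECBE).

U+ECBE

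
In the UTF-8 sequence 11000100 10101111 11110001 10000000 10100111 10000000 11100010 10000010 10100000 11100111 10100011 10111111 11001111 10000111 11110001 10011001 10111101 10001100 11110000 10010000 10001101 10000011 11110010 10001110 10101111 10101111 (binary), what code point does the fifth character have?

U+03C7

Offset 0: leading byte 0xC4 = 11000100 → 2-byte char #1 = C4 AF.
Offset 2: leading byte 0xF1 = 11110001 → 4-byte char #2 = F1 80 A7 80.
Offset 6: leading byte 0xE2 = 11100010 → 3-byte char #3 = E2 82 A0.
Offset 9: leading byte 0xE7 = 11100111 → 3-byte char #4 = E7 A3 BF.
Offset 12: leading byte 0xCF = 11001111 → 2-byte char #5 = CF 87.
Leading byte 0xCF = 11001111 matches 110xxxxx → 2-byte sequence.
Byte 1: 0xCF = 11001111, payload 01111 (5 bits).
Byte 2: 0x87 = 10000111 (10xxxxxx ✓), payload 000111.
Concatenate: 01111000111 = 0x3C7 (11 bits → U+03C7).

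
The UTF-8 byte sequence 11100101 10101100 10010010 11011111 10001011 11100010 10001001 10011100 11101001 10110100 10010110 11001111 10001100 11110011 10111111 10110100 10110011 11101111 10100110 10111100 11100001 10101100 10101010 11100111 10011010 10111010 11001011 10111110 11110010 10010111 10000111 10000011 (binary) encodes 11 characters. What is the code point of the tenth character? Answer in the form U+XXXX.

U+02FE

Offset 0: leading byte 0xE5 = 11100101 → 3-byte char #1 = E5 AC 92.
Offset 3: leading byte 0xDF = 11011111 → 2-byte char #2 = DF 8B.
Offset 5: leading byte 0xE2 = 11100010 → 3-byte char #3 = E2 89 9C.
Offset 8: leading byte 0xE9 = 11101001 → 3-byte char #4 = E9 B4 96.
Offset 11: leading byte 0xCF = 11001111 → 2-byte char #5 = CF 8C.
Offset 13: leading byte 0xF3 = 11110011 → 4-byte char #6 = F3 BF B4 B3.
Offset 17: leading byte 0xEF = 11101111 → 3-byte char #7 = EF A6 BC.
Offset 20: leading byte 0xE1 = 11100001 → 3-byte char #8 = E1 AC AA.
Offset 23: leading byte 0xE7 = 11100111 → 3-byte char #9 = E7 9A BA.
Offset 26: leading byte 0xCB = 11001011 → 2-byte char #10 = CB BE.
Leading byte 0xCB = 11001011 matches 110xxxxx → 2-byte sequence.
Byte 1: 0xCB = 11001011, payload 01011 (5 bits).
Byte 2: 0xBE = 10111110 (10xxxxxx ✓), payload 111110.
Concatenate: 01011111110 = 0x2FE (11 bits → U+02FE).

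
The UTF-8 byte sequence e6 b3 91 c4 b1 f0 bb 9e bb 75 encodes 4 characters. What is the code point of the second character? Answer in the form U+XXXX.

Offset 0: leading byte 0xE6 = 11100110 → 3-byte char #1 = E6 B3 91.
Offset 3: leading byte 0xC4 = 11000100 → 2-byte char #2 = C4 B1.
Leading byte 0xC4 = 11000100 matches 110xxxxx → 2-byte sequence.
Byte 1: 0xC4 = 11000100, payload 00100 (5 bits).
Byte 2: 0xB1 = 10110001 (10xxxxxx ✓), payload 110001.
Concatenate: 00100110001 = 0x131 (11 bits → U+0131).

U+0131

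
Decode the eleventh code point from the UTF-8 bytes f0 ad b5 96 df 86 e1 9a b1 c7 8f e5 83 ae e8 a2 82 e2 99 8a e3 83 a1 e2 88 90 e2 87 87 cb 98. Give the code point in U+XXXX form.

U+02D8

Offset 0: leading byte 0xF0 = 11110000 → 4-byte char #1 = F0 AD B5 96.
Offset 4: leading byte 0xDF = 11011111 → 2-byte char #2 = DF 86.
Offset 6: leading byte 0xE1 = 11100001 → 3-byte char #3 = E1 9A B1.
Offset 9: leading byte 0xC7 = 11000111 → 2-byte char #4 = C7 8F.
Offset 11: leading byte 0xE5 = 11100101 → 3-byte char #5 = E5 83 AE.
Offset 14: leading byte 0xE8 = 11101000 → 3-byte char #6 = E8 A2 82.
Offset 17: leading byte 0xE2 = 11100010 → 3-byte char #7 = E2 99 8A.
Offset 20: leading byte 0xE3 = 11100011 → 3-byte char #8 = E3 83 A1.
Offset 23: leading byte 0xE2 = 11100010 → 3-byte char #9 = E2 88 90.
Offset 26: leading byte 0xE2 = 11100010 → 3-byte char #10 = E2 87 87.
Offset 29: leading byte 0xCB = 11001011 → 2-byte char #11 = CB 98.
Leading byte 0xCB = 11001011 matches 110xxxxx → 2-byte sequence.
Byte 1: 0xCB = 11001011, payload 01011 (5 bits).
Byte 2: 0x98 = 10011000 (10xxxxxx ✓), payload 011000.
Concatenate: 01011011000 = 0x2D8 (11 bits → U+02D8).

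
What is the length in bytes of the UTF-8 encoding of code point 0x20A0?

U+20A0 = 0x20A0. UTF-8 uses 1 byte below 0x80, 2 below 0x800, 3 below 0x10000, 4 up to 0x10FFFF. 0x20A0 is in U+0800–U+FFFF → 3 bytes.

3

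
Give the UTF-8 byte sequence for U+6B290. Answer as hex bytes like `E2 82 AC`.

U+6B290 = 0x6B290 = 438928 decimal. In range U+10000–U+10FFFF → 4-byte form: 11110xxx 10xxxxxx 10xxxxxx 10xxxxxx.
Binary (21 bits): 001101011001010010000.
Split 3+6+6+6: 001 | 101011 | 001010 | 010000.
Byte 1: 11110001 = 0xF1.
Byte 2: 10101011 = 0xAB.
Byte 3: 10001010 = 0x8A.
Byte 4: 10010000 = 0x90.

F1 AB 8A 90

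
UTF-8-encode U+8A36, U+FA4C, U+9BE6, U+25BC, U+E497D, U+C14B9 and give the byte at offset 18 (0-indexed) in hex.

0x92

U+8A36 → 3-byte form E8 A8 B6 at offsets 0–2.
U+FA4C → 3-byte form EF A9 8C at offsets 3–5.
U+9BE6 → 3-byte form E9 AF A6 at offsets 6–8.
U+25BC → 3-byte form E2 96 BC at offsets 9–11.
U+E497D → 4-byte form F3 A4 A5 BD at offsets 12–15.
U+C14B9 → 4-byte form F3 81 92 B9 at offsets 16–19.
Offset 18 falls in char 6's range; it's byte 3 of F3 81 92 B9 = 0x92.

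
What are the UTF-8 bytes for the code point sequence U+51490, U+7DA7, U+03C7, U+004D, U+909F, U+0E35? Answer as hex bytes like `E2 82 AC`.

U+51490: 4-byte form → F1 91 92 90.
U+7DA7: 3-byte form → E7 B6 A7.
U+03C7: 2-byte form → CF 87.
U+004D: 1-byte form → 4D.
U+909F: 3-byte form → E9 82 9F.
U+0E35: 3-byte form → E0 B8 B5.
Concatenated (16 bytes): F1 91 92 90 E7 B6 A7 CF 87 4D E9 82 9F E0 B8 B5.

F1 91 92 90 E7 B6 A7 CF 87 4D E9 82 9F E0 B8 B5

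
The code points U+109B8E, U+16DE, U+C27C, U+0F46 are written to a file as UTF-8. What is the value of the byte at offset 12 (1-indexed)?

0xBD

1-indexed offset 12 is 0-indexed offset 11.
U+109B8E → 4-byte form F4 89 AE 8E at offsets 0–3.
U+16DE → 3-byte form E1 9B 9E at offsets 4–6.
U+C27C → 3-byte form EC 89 BC at offsets 7–9.
U+0F46 → 3-byte form E0 BD 86 at offsets 10–12.
Offset 11 falls in char 4's range; it's byte 2 of E0 BD 86 = 0xBD.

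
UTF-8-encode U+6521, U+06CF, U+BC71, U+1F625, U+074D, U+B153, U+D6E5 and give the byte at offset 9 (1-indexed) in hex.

0xF0

1-indexed offset 9 is 0-indexed offset 8.
U+6521 → 3-byte form E6 94 A1 at offsets 0–2.
U+06CF → 2-byte form DB 8F at offsets 3–4.
U+BC71 → 3-byte form EB B1 B1 at offsets 5–7.
U+1F625 → 4-byte form F0 9F 98 A5 at offsets 8–11.
Offset 8 falls in char 4's range; it's byte 1 of F0 9F 98 A5 = 0xF0.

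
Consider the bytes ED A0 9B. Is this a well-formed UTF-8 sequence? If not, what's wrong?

invalid (encodes a surrogate (U+D800–U+DFFF))

Structurally a 3-byte sequence; payload = 0xD81B.
But 0xD81B is in U+D800–U+DFFF, the surrogate range. Surrogates are not Unicode scalar values and are forbidden in UTF-8.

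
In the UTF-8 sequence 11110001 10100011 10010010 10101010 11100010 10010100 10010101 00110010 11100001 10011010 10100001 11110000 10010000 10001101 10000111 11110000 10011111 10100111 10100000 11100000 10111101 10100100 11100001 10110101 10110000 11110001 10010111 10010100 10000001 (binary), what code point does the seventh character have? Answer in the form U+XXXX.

Offset 0: leading byte 0xF1 = 11110001 → 4-byte char #1 = F1 A3 92 AA.
Offset 4: leading byte 0xE2 = 11100010 → 3-byte char #2 = E2 94 95.
Offset 7: leading byte 0x32 = 00110010 → 1-byte char #3 = 32.
Offset 8: leading byte 0xE1 = 11100001 → 3-byte char #4 = E1 9A A1.
Offset 11: leading byte 0xF0 = 11110000 → 4-byte char #5 = F0 90 8D 87.
Offset 15: leading byte 0xF0 = 11110000 → 4-byte char #6 = F0 9F A7 A0.
Offset 19: leading byte 0xE0 = 11100000 → 3-byte char #7 = E0 BD A4.
Leading byte 0xE0 = 11100000 matches 1110xxxx → 3-byte sequence.
Byte 1: 0xE0 = 11100000, payload 0000 (4 bits).
Byte 2: 0xBD = 10111101 (10xxxxxx ✓), payload 111101.
Byte 3: 0xA4 = 10100100 (10xxxxxx ✓), payload 100100.
Concatenate: 0000111101100100 = 0xF64 (16 bits → U+0F64).

U+0F64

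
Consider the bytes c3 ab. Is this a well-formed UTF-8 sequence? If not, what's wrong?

Leading byte 0xC3 = 11000011 → 2-byte form.
Continuation bytes 0xAB=10101011 all match 10xxxxxx.
Decoded value 0xEB is ≥ 0x80 (shortest form) and not a surrogate.

valid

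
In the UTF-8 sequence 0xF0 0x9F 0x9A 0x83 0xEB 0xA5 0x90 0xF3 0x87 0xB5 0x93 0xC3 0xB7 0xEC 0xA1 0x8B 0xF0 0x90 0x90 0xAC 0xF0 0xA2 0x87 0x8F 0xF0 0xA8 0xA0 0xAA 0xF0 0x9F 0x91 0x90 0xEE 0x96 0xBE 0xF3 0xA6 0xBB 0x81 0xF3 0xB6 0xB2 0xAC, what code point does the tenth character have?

U+E5BE

Offset 0: leading byte 0xF0 = 11110000 → 4-byte char #1 = F0 9F 9A 83.
Offset 4: leading byte 0xEB = 11101011 → 3-byte char #2 = EB A5 90.
Offset 7: leading byte 0xF3 = 11110011 → 4-byte char #3 = F3 87 B5 93.
Offset 11: leading byte 0xC3 = 11000011 → 2-byte char #4 = C3 B7.
Offset 13: leading byte 0xEC = 11101100 → 3-byte char #5 = EC A1 8B.
Offset 16: leading byte 0xF0 = 11110000 → 4-byte char #6 = F0 90 90 AC.
Offset 20: leading byte 0xF0 = 11110000 → 4-byte char #7 = F0 A2 87 8F.
Offset 24: leading byte 0xF0 = 11110000 → 4-byte char #8 = F0 A8 A0 AA.
Offset 28: leading byte 0xF0 = 11110000 → 4-byte char #9 = F0 9F 91 90.
Offset 32: leading byte 0xEE = 11101110 → 3-byte char #10 = EE 96 BE.
Leading byte 0xEE = 11101110 matches 1110xxxx → 3-byte sequence.
Byte 1: 0xEE = 11101110, payload 1110 (4 bits).
Byte 2: 0x96 = 10010110 (10xxxxxx ✓), payload 010110.
Byte 3: 0xBE = 10111110 (10xxxxxx ✓), payload 111110.
Concatenate: 1110010110111110 = 0xE5BE (16 bits → U+E5BE).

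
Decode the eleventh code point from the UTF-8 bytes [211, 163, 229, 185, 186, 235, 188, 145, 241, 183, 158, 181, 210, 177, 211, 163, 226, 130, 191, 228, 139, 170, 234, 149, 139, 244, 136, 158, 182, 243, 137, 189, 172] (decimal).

Offset 0: leading byte 0xD3 = 11010011 → 2-byte char #1 = D3 A3.
Offset 2: leading byte 0xE5 = 11100101 → 3-byte char #2 = E5 B9 BA.
Offset 5: leading byte 0xEB = 11101011 → 3-byte char #3 = EB BC 91.
Offset 8: leading byte 0xF1 = 11110001 → 4-byte char #4 = F1 B7 9E B5.
Offset 12: leading byte 0xD2 = 11010010 → 2-byte char #5 = D2 B1.
Offset 14: leading byte 0xD3 = 11010011 → 2-byte char #6 = D3 A3.
Offset 16: leading byte 0xE2 = 11100010 → 3-byte char #7 = E2 82 BF.
Offset 19: leading byte 0xE4 = 11100100 → 3-byte char #8 = E4 8B AA.
Offset 22: leading byte 0xEA = 11101010 → 3-byte char #9 = EA 95 8B.
Offset 25: leading byte 0xF4 = 11110100 → 4-byte char #10 = F4 88 9E B6.
Offset 29: leading byte 0xF3 = 11110011 → 4-byte char #11 = F3 89 BD AC.
Leading byte 0xF3 = 11110011 matches 11110xxx → 4-byte sequence.
Byte 1: 0xF3 = 11110011, payload 011 (3 bits).
Byte 2: 0x89 = 10001001 (10xxxxxx ✓), payload 001001.
Byte 3: 0xBD = 10111101 (10xxxxxx ✓), payload 111101.
Byte 4: 0xAC = 10101100 (10xxxxxx ✓), payload 101100.
Concatenate: 011001001111101101100 = 0xC9F6C (21 bits → U+C9F6C).

U+C9F6C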